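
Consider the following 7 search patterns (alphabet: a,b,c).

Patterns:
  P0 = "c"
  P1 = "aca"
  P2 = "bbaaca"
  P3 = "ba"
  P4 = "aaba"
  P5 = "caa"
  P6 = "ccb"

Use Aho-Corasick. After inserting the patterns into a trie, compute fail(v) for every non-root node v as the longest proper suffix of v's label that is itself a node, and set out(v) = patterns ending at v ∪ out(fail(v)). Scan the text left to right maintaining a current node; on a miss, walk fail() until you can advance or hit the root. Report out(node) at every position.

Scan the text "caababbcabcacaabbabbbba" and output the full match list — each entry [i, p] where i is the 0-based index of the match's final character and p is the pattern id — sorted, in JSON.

Build automaton:
Trie (insert patterns):
  0='ε' goto a→2 b→5 c→1
  1='c' goto a→15 c→17  [P0 ends]
  2='a' goto a→12 c→3
  3='ac' goto a→4
  4='aca' goto ·  [P1 ends]
  5='b' goto a→11 b→6
  6='bb' goto a→7
  7='bba' goto a→8
  8='bbaa' goto c→9
  9='bbaac' goto a→10
  10='bbaaca' goto ·  [P2 ends]
  11='ba' goto ·  [P3 ends]
  12='aa' goto b→13
  13='aab' goto a→14
  14='aaba' goto ·  [P4 ends]
  15='ca' goto a→16
  16='caa' goto ·  [P5 ends]
  17='cc' goto b→18
  18='ccb' goto ·  [P6 ends]

BFS fail/out derivation:
  fail(1) 'c': from fail(0)=0 chase 'c': 0 ⇒ 0;  out={0}∪out(0)={0}
  fail(2) 'a': from fail(0)=0 chase 'a': 0 ⇒ 0;  out=∅∪out(0)=∅
  fail(5) 'b': from fail(0)=0 chase 'b': 0 ⇒ 0;  out=∅∪out(0)=∅
  fail(3) 'ac': from fail(2)=0 chase 'c': 0 ⇒ 1;  out=∅∪out(1)={0}
  fail(6) 'bb': from fail(5)=0 chase 'b': 0 ⇒ 5;  out=∅∪out(5)=∅
  fail(11) 'ba': from fail(5)=0 chase 'a': 0 ⇒ 2;  out={3}∪out(2)={3}
  fail(12) 'aa': from fail(2)=0 chase 'a': 0 ⇒ 2;  out=∅∪out(2)=∅
  fail(15) 'ca': from fail(1)=0 chase 'a': 0 ⇒ 2;  out=∅∪out(2)=∅
  fail(17) 'cc': from fail(1)=0 chase 'c': 0 ⇒ 1;  out=∅∪out(1)={0}
  fail(4) 'aca': from fail(3)=1 chase 'a': 1 ⇒ 15;  out={1}∪out(15)={1}
  fail(7) 'bba': from fail(6)=5 chase 'a': 5 ⇒ 11;  out=∅∪out(11)={3}
  fail(13) 'aab': from fail(12)=2 chase 'b': 2→0 ⇒ 5;  out=∅∪out(5)=∅
  fail(16) 'caa': from fail(15)=2 chase 'a': 2 ⇒ 12;  out={5}∪out(12)={5}
  fail(18) 'ccb': from fail(17)=1 chase 'b': 1→0 ⇒ 5;  out={6}∪out(5)={6}
  fail(8) 'bbaa': from fail(7)=11 chase 'a': 11→2 ⇒ 12;  out=∅∪out(12)=∅
  fail(14) 'aaba': from fail(13)=5 chase 'a': 5 ⇒ 11;  out={4}∪out(11)={3,4}
  fail(9) 'bbaac': from fail(8)=12 chase 'c': 12→2 ⇒ 3;  out=∅∪out(3)={0}
  fail(10) 'bbaaca': from fail(9)=3 chase 'a': 3 ⇒ 4;  out={2}∪out(4)={1,2}

Text stream:
[0] read 'c'  n0⇒n1  emit P0@[0:0]
[1] read 'a'  n1⇒n15
[2] read 'a'  n15⇒n16  emit P5@[0:2]
[3] read 'b'  n16⇒n13 ·f
[4] read 'a'  n13⇒n14  emit P3@[3:4],P4@[1:4]
[5] read 'b'  n14⇒n5 ·f
[6] read 'b'  n5⇒n6
[7] read 'c'  n6⇒n1 ·f  emit P0@[7:7]
[8] read 'a'  n1⇒n15
[9] read 'b'  n15⇒n5 ·f
[10] read 'c'  n5⇒n1 ·f  emit P0@[10:10]
[11] read 'a'  n1⇒n15
[12] read 'c'  n15⇒n3 ·f  emit P0@[12:12]
[13] read 'a'  n3⇒n4  emit P1@[11:13]
[14] read 'a'  n4⇒n16 ·f  emit P5@[12:14]
[15] read 'b'  n16⇒n13 ·f
[16] read 'b'  n13⇒n6 ·f
[17] read 'a'  n6⇒n7  emit P3@[16:17]
[18] read 'b'  n7⇒n5 ·f
[19] read 'b'  n5⇒n6
[20] read 'b'  n6⇒n6 ·f
[21] read 'b'  n6⇒n6 ·f
[22] read 'a'  n6⇒n7  emit P3@[21:22]

Result: [[0,0],[2,5],[4,3],[4,4],[7,0],[10,0],[12,0],[13,1],[14,5],[17,3],[22,3]]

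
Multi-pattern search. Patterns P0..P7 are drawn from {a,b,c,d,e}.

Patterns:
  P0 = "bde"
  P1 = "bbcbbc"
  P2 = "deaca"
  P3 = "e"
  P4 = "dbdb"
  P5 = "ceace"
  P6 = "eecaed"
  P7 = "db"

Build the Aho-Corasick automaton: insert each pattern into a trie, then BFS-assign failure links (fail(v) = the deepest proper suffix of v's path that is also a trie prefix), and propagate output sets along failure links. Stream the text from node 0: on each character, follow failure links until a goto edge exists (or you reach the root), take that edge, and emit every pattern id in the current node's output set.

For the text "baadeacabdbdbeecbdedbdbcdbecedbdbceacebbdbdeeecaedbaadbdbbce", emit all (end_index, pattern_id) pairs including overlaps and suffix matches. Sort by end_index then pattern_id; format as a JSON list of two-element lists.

Build:
Trie (insert patterns):
  n0 'ε': b→1 c→18 d→9 e→14
  n1 'b': b→4 d→2
  n2 'bd': e→3
  n3 'bde': ·  ←P0
  n4 'bb': c→5
  n5 'bbc': b→6
  n6 'bbcb': b→7
  n7 'bbcbb': c→8
  n8 'bbcbbc': ·  ←P1
  n9 'd': b→15 e→10
  n10 'de': a→11
  n11 'dea': c→12
  n12 'deac': a→13
  n13 'deaca': ·  ←P2
  n14 'e': e→23  ←P3
  n15 'db': d→16  ←P7
  n16 'dbd': b→17
  n17 'dbdb': ·  ←P4
  n18 'c': e→19
  n19 'ce': a→20
  n20 'cea': c→21
  n21 'ceac': e→22
  n22 'ceace': ·  ←P5
  n23 'ee': c→24
  n24 'eec': a→25
  n25 'eeca': e→26
  n26 'eecae': d→27
  n27 'eecaed': ·  ←P6

Failure links (BFS by depth):
  n1('b'): parent n0 fail=0; on 'b' 0 → fail=0;  out ∅∪∅=∅
  n9('d'): parent n0 fail=0; on 'd' 0 → fail=0;  out ∅∪∅=∅
  n14('e'): parent n0 fail=0; on 'e' 0 → fail=0;  out {3}∪∅={3}
  n18('c'): parent n0 fail=0; on 'c' 0 → fail=0;  out ∅∪∅=∅
  n2('bd'): parent n1 fail=0; on 'd' 0 → fail=9;  out ∅∪∅=∅
  n4('bb'): parent n1 fail=0; on 'b' 0 → fail=1;  out ∅∪∅=∅
  n10('de'): parent n9 fail=0; on 'e' 0 → fail=14;  out ∅∪{3}={3}
  n15('db'): parent n9 fail=0; on 'b' 0 → fail=1;  out {7}∪∅={7}
  n19('ce'): parent n18 fail=0; on 'e' 0 → fail=14;  out ∅∪{3}={3}
  n23('ee'): parent n14 fail=0; on 'e' 0 → fail=14;  out ∅∪{3}={3}
  n3('bde'): parent n2 fail=9; on 'e' 9 → fail=10;  out {0}∪{3}={0,3}
  n5('bbc'): parent n4 fail=1; on 'c' 1→0 → fail=18;  out ∅∪∅=∅
  n11('dea'): parent n10 fail=14; on 'a' 14→0 → fail=0;  out ∅∪∅=∅
  n16('dbd'): parent n15 fail=1; on 'd' 1 → fail=2;  out ∅∪∅=∅
  n20('cea'): parent n19 fail=14; on 'a' 14→0 → fail=0;  out ∅∪∅=∅
  n24('eec'): parent n23 fail=14; on 'c' 14→0 → fail=18;  out ∅∪∅=∅
  n6('bbcb'): parent n5 fail=18; on 'b' 18→0 → fail=1;  out ∅∪∅=∅
  n12('deac'): parent n11 fail=0; on 'c' 0 → fail=18;  out ∅∪∅=∅
  n17('dbdb'): parent n16 fail=2; on 'b' 2→9 → fail=15;  out {4}∪{7}={4,7}
  n21('ceac'): parent n20 fail=0; on 'c' 0 → fail=18;  out ∅∪∅=∅
  n25('eeca'): parent n24 fail=18; on 'a' 18→0 → fail=0;  out ∅∪∅=∅
  n7('bbcbb'): parent n6 fail=1; on 'b' 1 → fail=4;  out ∅∪∅=∅
  n13('deaca'): parent n12 fail=18; on 'a' 18→0 → fail=0;  out {2}∪∅={2}
  n22('ceace'): parent n21 fail=18; on 'e' 18 → fail=19;  out {5}∪{3}={3,5}
  n26('eecae'): parent n25 fail=0; on 'e' 0 → fail=14;  out ∅∪{3}={3}
  n8('bbcbbc'): parent n7 fail=4; on 'c' 4 → fail=5;  out {1}∪∅={1}
  n27('eecaed'): parent n26 fail=14; on 'd' 14→0 → fail=9;  out {6}∪∅={6}

Text stream:
pos 0 'b': at 1
pos 1 'a': at 0 (fail-walked)
pos 2 'a': at 0
pos 3 'd': at 9
pos 4 'e': at 10  ** P3@[4:4]
pos 5 'a': at 11
pos 6 'c': at 12
pos 7 'a': at 13  ** P2@[3:7]
pos 8 'b': at 1 (fail-walked)
pos 9 'd': at 2
pos 10 'b': at 15 (fail-walked)  ** P7@[9:10]
pos 11 'd': at 16
pos 12 'b': at 17  ** P4@[9:12],P7@[11:12]
pos 13 'e': at 14 (fail-walked)  ** P3@[13:13]
pos 14 'e': at 23  ** P3@[14:14]
pos 15 'c': at 24
pos 16 'b': at 1 (fail-walked)
pos 17 'd': at 2
pos 18 'e': at 3  ** P0@[16:18],P3@[18:18]
pos 19 'd': at 9 (fail-walked)
pos 20 'b': at 15  ** P7@[19:20]
pos 21 'd': at 16
pos 22 'b': at 17  ** P4@[19:22],P7@[21:22]
pos 23 'c': at 18 (fail-walked)
pos 24 'd': at 9 (fail-walked)
pos 25 'b': at 15  ** P7@[24:25]
pos 26 'e': at 14 (fail-walked)  ** P3@[26:26]
pos 27 'c': at 18 (fail-walked)
pos 28 'e': at 19  ** P3@[28:28]
pos 29 'd': at 9 (fail-walked)
pos 30 'b': at 15  ** P7@[29:30]
pos 31 'd': at 16
pos 32 'b': at 17  ** P4@[29:32],P7@[31:32]
pos 33 'c': at 18 (fail-walked)
pos 34 'e': at 19  ** P3@[34:34]
pos 35 'a': at 20
pos 36 'c': at 21
pos 37 'e': at 22  ** P3@[37:37],P5@[33:37]
pos 38 'b': at 1 (fail-walked)
pos 39 'b': at 4
pos 40 'd': at 2 (fail-walked)
pos 41 'b': at 15 (fail-walked)  ** P7@[40:41]
pos 42 'd': at 16
pos 43 'e': at 3 (fail-walked)  ** P0@[41:43],P3@[43:43]
pos 44 'e': at 23 (fail-walked)  ** P3@[44:44]
pos 45 'e': at 23 (fail-walked)  ** P3@[45:45]
pos 46 'c': at 24
pos 47 'a': at 25
pos 48 'e': at 26  ** P3@[48:48]
pos 49 'd': at 27  ** P6@[44:49]
pos 50 'b': at 15 (fail-walked)  ** P7@[49:50]
pos 51 'a': at 0 (fail-walked)
pos 52 'a': at 0
pos 53 'd': at 9
pos 54 'b': at 15  ** P7@[53:54]
pos 55 'd': at 16
pos 56 'b': at 17  ** P4@[53:56],P7@[55:56]
pos 57 'b': at 4 (fail-walked)
pos 58 'c': at 5
pos 59 'e': at 19 (fail-walked)  ** P3@[59:59]

All matches (sorted): [[4,3],[7,2],[10,7],[12,4],[12,7],[13,3],[14,3],[18,0],[18,3],[20,7],[22,4],[22,7],[25,7],[26,3],[28,3],[30,7],[32,4],[32,7],[34,3],[37,3],[37,5],[41,7],[43,0],[43,3],[44,3],[45,3],[48,3],[49,6],[50,7],[54,7],[56,4],[56,7],[59,3]]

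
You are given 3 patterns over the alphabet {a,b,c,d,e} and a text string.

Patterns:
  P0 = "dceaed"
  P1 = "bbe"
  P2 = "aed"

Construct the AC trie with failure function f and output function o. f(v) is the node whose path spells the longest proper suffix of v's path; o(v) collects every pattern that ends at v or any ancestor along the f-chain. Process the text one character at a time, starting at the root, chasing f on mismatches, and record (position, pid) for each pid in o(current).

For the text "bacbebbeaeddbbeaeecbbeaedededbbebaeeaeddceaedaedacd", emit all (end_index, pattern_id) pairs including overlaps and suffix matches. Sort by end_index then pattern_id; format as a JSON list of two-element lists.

Build automaton:
Trie (insert patterns):
  n0 'ε': a→10 b→7 d→1
  n1 'd': c→2
  n2 'dc': e→3
  n3 'dce': a→4
  n4 'dcea': e→5
  n5 'dceae': d→6
  n6 'dceaed': ·  [P0 ends]
  n7 'b': b→8
  n8 'bb': e→9
  n9 'bbe': ·  [P1 ends]
  n10 'a': e→11
  n11 'ae': d→12
  n12 'aed': ·  [P2 ends]

BFS fail/out derivation:
  n1('d'): parent n0 fail=0; on 'd' 0 → fail=0;  out ∅∪∅=∅
  n7('b'): parent n0 fail=0; on 'b' 0 → fail=0;  out ∅∪∅=∅
  n10('a'): parent n0 fail=0; on 'a' 0 → fail=0;  out ∅∪∅=∅
  n2('dc'): parent n1 fail=0; on 'c' 0 → fail=0;  out ∅∪∅=∅
  n8('bb'): parent n7 fail=0; on 'b' 0 → fail=7;  out ∅∪∅=∅
  n11('ae'): parent n10 fail=0; on 'e' 0 → fail=0;  out ∅∪∅=∅
  n3('dce'): parent n2 fail=0; on 'e' 0 → fail=0;  out ∅∪∅=∅
  n9('bbe'): parent n8 fail=7; on 'e' 7→0 → fail=0;  out {1}∪∅={1}
  n12('aed'): parent n11 fail=0; on 'd' 0 → fail=1;  out {2}∪∅={2}
  n4('dcea'): parent n3 fail=0; on 'a' 0 → fail=10;  out ∅∪∅=∅
  n5('dceae'): parent n4 fail=10; on 'e' 10 → fail=11;  out ∅∪∅=∅
  n6('dceaed'): parent n5 fail=11; on 'd' 11 → fail=12;  out {0}∪{2}={0,2}

Scan:
i=0 'b': node 0→7
i=1 'a': node 7→10 (fail-walked)
i=2 'c': node 10→0 (fail-walked)
i=3 'b': node 0→7
i=4 'e': node 7→0 (fail-walked)
i=5 'b': node 0→7
i=6 'b': node 7→8
i=7 'e': node 8→9  → match P1@[5:7]
i=8 'a': node 9→10 (fail-walked)
i=9 'e': node 10→11
i=10 'd': node 11→12  → match P2@[8:10]
i=11 'd': node 12→1 (fail-walked)
i=12 'b': node 1→7 (fail-walked)
i=13 'b': node 7→8
i=14 'e': node 8→9  → match P1@[12:14]
i=15 'a': node 9→10 (fail-walked)
i=16 'e': node 10→11
i=17 'e': node 11→0 (fail-walked)
i=18 'c': node 0→0
i=19 'b': node 0→7
i=20 'b': node 7→8
i=21 'e': node 8→9  → match P1@[19:21]
i=22 'a': node 9→10 (fail-walked)
i=23 'e': node 10→11
i=24 'd': node 11→12  → match P2@[22:24]
i=25 'e': node 12→0 (fail-walked)
i=26 'd': node 0→1
i=27 'e': node 1→0 (fail-walked)
i=28 'd': node 0→1
i=29 'b': node 1→7 (fail-walked)
i=30 'b': node 7→8
i=31 'e': node 8→9  → match P1@[29:31]
i=32 'b': node 9→7 (fail-walked)
i=33 'a': node 7→10 (fail-walked)
i=34 'e': node 10→11
i=35 'e': node 11→0 (fail-walked)
i=36 'a': node 0→10
i=37 'e': node 10→11
i=38 'd': node 11→12  → match P2@[36:38]
i=39 'd': node 12→1 (fail-walked)
i=40 'c': node 1→2
i=41 'e': node 2→3
i=42 'a': node 3→4
i=43 'e': node 4→5
i=44 'd': node 5→6  → match P0@[39:44],P2@[42:44]
i=45 'a': node 6→10 (fail-walked)
i=46 'e': node 10→11
i=47 'd': node 11→12  → match P2@[45:47]
i=48 'a': node 12→10 (fail-walked)
i=49 'c': node 10→0 (fail-walked)
i=50 'd': node 0→1

Result: [[7,1],[10,2],[14,1],[21,1],[24,2],[31,1],[38,2],[44,0],[44,2],[47,2]]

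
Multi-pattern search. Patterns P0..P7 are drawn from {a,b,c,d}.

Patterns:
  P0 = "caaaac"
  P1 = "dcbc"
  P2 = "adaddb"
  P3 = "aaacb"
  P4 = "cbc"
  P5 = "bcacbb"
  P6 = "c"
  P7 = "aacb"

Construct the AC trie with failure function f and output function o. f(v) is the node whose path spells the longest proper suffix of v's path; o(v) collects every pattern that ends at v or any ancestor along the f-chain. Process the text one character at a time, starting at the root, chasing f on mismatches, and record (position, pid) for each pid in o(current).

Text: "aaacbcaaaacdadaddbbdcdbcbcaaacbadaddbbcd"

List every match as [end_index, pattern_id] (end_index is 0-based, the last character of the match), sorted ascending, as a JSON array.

Construct AC machine:
Trie (insert patterns):
  n0 'ε': a→11 b→23 c→1 d→7
  n1 'c': a→2 b→21  [P6 ends]
  n2 'ca': a→3
  n3 'caa': a→4
  n4 'caaa': a→5
  n5 'caaaa': c→6
  n6 'caaaac': ·  [P0 ends]
  n7 'd': c→8
  n8 'dc': b→9
  n9 'dcb': c→10
  n10 'dcbc': ·  [P1 ends]
  n11 'a': a→17 d→12
  n12 'ad': a→13
  n13 'ada': d→14
  n14 'adad': d→15
  n15 'adadd': b→16
  n16 'adaddb': ·  [P2 ends]
  n17 'aa': a→18 c→29
  n18 'aaa': c→19
  n19 'aaac': b→20
  n20 'aaacb': ·  [P3 ends]
  n21 'cb': c→22
  n22 'cbc': ·  [P4 ends]
  n23 'b': c→24
  n24 'bc': a→25
  n25 'bca': c→26
  n26 'bcac': b→27
  n27 'bcacb': b→28
  n28 'bcacbb': ·  [P5 ends]
  n29 'aac': b→30
  n30 'aacb': ·  [P7 ends]

BFS fail/out derivation:
  n1('c'): parent n0 fail=0; on 'c' 0 → fail=0;  out {6}∪∅={6}
  n7('d'): parent n0 fail=0; on 'd' 0 → fail=0;  out ∅∪∅=∅
  n11('a'): parent n0 fail=0; on 'a' 0 → fail=0;  out ∅∪∅=∅
  n23('b'): parent n0 fail=0; on 'b' 0 → fail=0;  out ∅∪∅=∅
  n2('ca'): parent n1 fail=0; on 'a' 0 → fail=11;  out ∅∪∅=∅
  n8('dc'): parent n7 fail=0; on 'c' 0 → fail=1;  out ∅∪{6}={6}
  n12('ad'): parent n11 fail=0; on 'd' 0 → fail=7;  out ∅∪∅=∅
  n17('aa'): parent n11 fail=0; on 'a' 0 → fail=11;  out ∅∪∅=∅
  n21('cb'): parent n1 fail=0; on 'b' 0 → fail=23;  out ∅∪∅=∅
  n24('bc'): parent n23 fail=0; on 'c' 0 → fail=1;  out ∅∪{6}={6}
  n3('caa'): parent n2 fail=11; on 'a' 11 → fail=17;  out ∅∪∅=∅
  n9('dcb'): parent n8 fail=1; on 'b' 1 → fail=21;  out ∅∪∅=∅
  n13('ada'): parent n12 fail=7; on 'a' 7→0 → fail=11;  out ∅∪∅=∅
  n18('aaa'): parent n17 fail=11; on 'a' 11 → fail=17;  out ∅∪∅=∅
  n22('cbc'): parent n21 fail=23; on 'c' 23 → fail=24;  out {4}∪{6}={4,6}
  n25('bca'): parent n24 fail=1; on 'a' 1 → fail=2;  out ∅∪∅=∅
  n29('aac'): parent n17 fail=11; on 'c' 11→0 → fail=1;  out ∅∪{6}={6}
  n4('caaa'): parent n3 fail=17; on 'a' 17 → fail=18;  out ∅∪∅=∅
  n10('dcbc'): parent n9 fail=21; on 'c' 21 → fail=22;  out {1}∪{4,6}={1,4,6}
  n14('adad'): parent n13 fail=11; on 'd' 11 → fail=12;  out ∅∪∅=∅
  n19('aaac'): parent n18 fail=17; on 'c' 17 → fail=29;  out ∅∪{6}={6}
  n26('bcac'): parent n25 fail=2; on 'c' 2→11→0 → fail=1;  out ∅∪{6}={6}
  n30('aacb'): parent n29 fail=1; on 'b' 1 → fail=21;  out {7}∪∅={7}
  n5('caaaa'): parent n4 fail=18; on 'a' 18→17 → fail=18;  out ∅∪∅=∅
  n15('adadd'): parent n14 fail=12; on 'd' 12→7→0 → fail=7;  out ∅∪∅=∅
  n20('aaacb'): parent n19 fail=29; on 'b' 29 → fail=30;  out {3}∪{7}={3,7}
  n27('bcacb'): parent n26 fail=1; on 'b' 1 → fail=21;  out ∅∪∅=∅
  n6('caaaac'): parent n5 fail=18; on 'c' 18 → fail=19;  out {0}∪{6}={0,6}
  n16('adaddb'): parent n15 fail=7; on 'b' 7→0 → fail=23;  out {2}∪∅={2}
  n28('bcacbb'): parent n27 fail=21; on 'b' 21→23→0 → fail=23;  out {5}∪∅={5}

Scan:
i=0 'a': node 0→11
i=1 'a': node 11→17
i=2 'a': node 17→18
i=3 'c': node 18→19  → match P6@[3:3]
i=4 'b': node 19→20  → match P3@[0:4],P7@[1:4]
i=5 'c': node 20→22 ·f  → match P4@[3:5],P6@[5:5]
i=6 'a': node 22→25 ·f
i=7 'a': node 25→3 ·f
i=8 'a': node 3→4
i=9 'a': node 4→5
i=10 'c': node 5→6  → match P0@[5:10],P6@[10:10]
i=11 'd': node 6→7 ·f
i=12 'a': node 7→11 ·f
i=13 'd': node 11→12
i=14 'a': node 12→13
i=15 'd': node 13→14
i=16 'd': node 14→15
i=17 'b': node 15→16  → match P2@[12:17]
i=18 'b': node 16→23 ·f
i=19 'd': node 23→7 ·f
i=20 'c': node 7→8  → match P6@[20:20]
i=21 'd': node 8→7 ·f
i=22 'b': node 7→23 ·f
i=23 'c': node 23→24  → match P6@[23:23]
i=24 'b': node 24→21 ·f
i=25 'c': node 21→22  → match P4@[23:25],P6@[25:25]
i=26 'a': node 22→25 ·f
i=27 'a': node 25→3 ·f
i=28 'a': node 3→4
i=29 'c': node 4→19 ·f  → match P6@[29:29]
i=30 'b': node 19→20  → match P3@[26:30],P7@[27:30]
i=31 'a': node 20→11 ·f
i=32 'd': node 11→12
i=33 'a': node 12→13
i=34 'd': node 13→14
i=35 'd': node 14→15
i=36 'b': node 15→16  → match P2@[31:36]
i=37 'b': node 16→23 ·f
i=38 'c': node 23→24  → match P6@[38:38]
i=39 'd': node 24→7 ·f

Result: [[3,6],[4,3],[4,7],[5,4],[5,6],[10,0],[10,6],[17,2],[20,6],[23,6],[25,4],[25,6],[29,6],[30,3],[30,7],[36,2],[38,6]]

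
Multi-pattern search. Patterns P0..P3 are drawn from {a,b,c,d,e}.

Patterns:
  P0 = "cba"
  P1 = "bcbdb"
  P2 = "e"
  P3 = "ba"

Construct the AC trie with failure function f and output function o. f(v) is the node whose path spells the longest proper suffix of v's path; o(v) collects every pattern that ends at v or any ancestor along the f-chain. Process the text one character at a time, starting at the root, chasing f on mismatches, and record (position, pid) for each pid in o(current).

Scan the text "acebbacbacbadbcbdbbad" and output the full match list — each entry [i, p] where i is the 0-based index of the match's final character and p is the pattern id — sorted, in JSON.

Build automaton:
Trie (insert patterns):
  0='ε' goto b→4 c→1 e→9
  1='c' goto b→2
  2='cb' goto a→3
  3='cba' goto ·  [P0 ends]
  4='b' goto a→10 c→5
  5='bc' goto b→6
  6='bcb' goto d→7
  7='bcbd' goto b→8
  8='bcbdb' goto ·  [P1 ends]
  9='e' goto ·  [P2 ends]
  10='ba' goto ·  [P3 ends]

BFS fail/out derivation:
  n1('c'): parent n0 fail=0; on 'c' 0 → fail=0;  out ∅∪∅=∅
  n4('b'): parent n0 fail=0; on 'b' 0 → fail=0;  out ∅∪∅=∅
  n9('e'): parent n0 fail=0; on 'e' 0 → fail=0;  out {2}∪∅={2}
  n2('cb'): parent n1 fail=0; on 'b' 0 → fail=4;  out ∅∪∅=∅
  n5('bc'): parent n4 fail=0; on 'c' 0 → fail=1;  out ∅∪∅=∅
  n10('ba'): parent n4 fail=0; on 'a' 0 → fail=0;  out {3}∪∅={3}
  n3('cba'): parent n2 fail=4; on 'a' 4 → fail=10;  out {0}∪{3}={0,3}
  n6('bcb'): parent n5 fail=1; on 'b' 1 → fail=2;  out ∅∪∅=∅
  n7('bcbd'): parent n6 fail=2; on 'd' 2→4→0 → fail=0;  out ∅∪∅=∅
  n8('bcbdb'): parent n7 fail=0; on 'b' 0 → fail=4;  out {1}∪∅={1}

Text stream:
[0] read 'a'  n0⇒n0
[1] read 'c'  n0⇒n1
[2] read 'e'  n1⇒n9 (via fail)  → match P2@[2:2]
[3] read 'b'  n9⇒n4 (via fail)
[4] read 'b'  n4⇒n4 (via fail)
[5] read 'a'  n4⇒n10  → match P3@[4:5]
[6] read 'c'  n10⇒n1 (via fail)
[7] read 'b'  n1⇒n2
[8] read 'a'  n2⇒n3  → match P0@[6:8],P3@[7:8]
[9] read 'c'  n3⇒n1 (via fail)
[10] read 'b'  n1⇒n2
[11] read 'a'  n2⇒n3  → match P0@[9:11],P3@[10:11]
[12] read 'd'  n3⇒n0 (via fail)
[13] read 'b'  n0⇒n4
[14] read 'c'  n4⇒n5
[15] read 'b'  n5⇒n6
[16] read 'd'  n6⇒n7
[17] read 'b'  n7⇒n8  → match P1@[13:17]
[18] read 'b'  n8⇒n4 (via fail)
[19] read 'a'  n4⇒n10  → match P3@[18:19]
[20] read 'd'  n10⇒n0 (via fail)

Matches: [[2,2],[5,3],[8,0],[8,3],[11,0],[11,3],[17,1],[19,3]]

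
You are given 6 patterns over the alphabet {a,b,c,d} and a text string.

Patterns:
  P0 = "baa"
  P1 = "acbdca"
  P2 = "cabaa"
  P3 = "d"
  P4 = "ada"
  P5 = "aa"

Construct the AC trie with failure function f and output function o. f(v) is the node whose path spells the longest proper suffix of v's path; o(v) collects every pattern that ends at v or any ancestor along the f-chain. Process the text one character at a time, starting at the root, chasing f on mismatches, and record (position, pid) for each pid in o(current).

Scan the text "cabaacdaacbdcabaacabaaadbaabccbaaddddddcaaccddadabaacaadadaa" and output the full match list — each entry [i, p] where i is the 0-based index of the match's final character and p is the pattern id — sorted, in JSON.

Build:
Trie (insert patterns):
  0='ε' goto a→4 b→1 c→10 d→15
  1='b' goto a→2
  2='ba' goto a→3
  3='baa' goto ·  ←P0
  4='a' goto a→18 c→5 d→16
  5='ac' goto b→6
  6='acb' goto d→7
  7='acbd' goto c→8
  8='acbdc' goto a→9
  9='acbdca' goto ·  ←P1
  10='c' goto a→11
  11='ca' goto b→12
  12='cab' goto a→13
  13='caba' goto a→14
  14='cabaa' goto ·  ←P2
  15='d' goto ·  ←P3
  16='ad' goto a→17
  17='ada' goto ·  ←P4
  18='aa' goto ·  ←P5

BFS fail/out derivation:
  n1('b'): parent n0 fail=0; on 'b' 0 → fail=0;  out ∅∪∅=∅
  n4('a'): parent n0 fail=0; on 'a' 0 → fail=0;  out ∅∪∅=∅
  n10('c'): parent n0 fail=0; on 'c' 0 → fail=0;  out ∅∪∅=∅
  n15('d'): parent n0 fail=0; on 'd' 0 → fail=0;  out {3}∪∅={3}
  n2('ba'): parent n1 fail=0; on 'a' 0 → fail=4;  out ∅∪∅=∅
  n5('ac'): parent n4 fail=0; on 'c' 0 → fail=10;  out ∅∪∅=∅
  n11('ca'): parent n10 fail=0; on 'a' 0 → fail=4;  out ∅∪∅=∅
  n16('ad'): parent n4 fail=0; on 'd' 0 → fail=15;  out ∅∪{3}={3}
  n18('aa'): parent n4 fail=0; on 'a' 0 → fail=4;  out {5}∪∅={5}
  n3('baa'): parent n2 fail=4; on 'a' 4 → fail=18;  out {0}∪{5}={0,5}
  n6('acb'): parent n5 fail=10; on 'b' 10→0 → fail=1;  out ∅∪∅=∅
  n12('cab'): parent n11 fail=4; on 'b' 4→0 → fail=1;  out ∅∪∅=∅
  n17('ada'): parent n16 fail=15; on 'a' 15→0 → fail=4;  out {4}∪∅={4}
  n7('acbd'): parent n6 fail=1; on 'd' 1→0 → fail=15;  out ∅∪{3}={3}
  n13('caba'): parent n12 fail=1; on 'a' 1 → fail=2;  out ∅∪∅=∅
  n8('acbdc'): parent n7 fail=15; on 'c' 15→0 → fail=10;  out ∅∪∅=∅
  n14('cabaa'): parent n13 fail=2; on 'a' 2 → fail=3;  out {2}∪{0,5}={0,2,5}
  n9('acbdca'): parent n8 fail=10; on 'a' 10 → fail=11;  out {1}∪∅={1}

Run:
[0] read 'c'  n0⇒n10
[1] read 'a'  n10⇒n11
[2] read 'b'  n11⇒n12
[3] read 'a'  n12⇒n13
[4] read 'a'  n13⇒n14  emit P0@[2:4],P2@[0:4],P5@[3:4]
[5] read 'c'  n14⇒n5 (fail-walked)
[6] read 'd'  n5⇒n15 (fail-walked)  emit P3@[6:6]
[7] read 'a'  n15⇒n4 (fail-walked)
[8] read 'a'  n4⇒n18  emit P5@[7:8]
[9] read 'c'  n18⇒n5 (fail-walked)
[10] read 'b'  n5⇒n6
[11] read 'd'  n6⇒n7  emit P3@[11:11]
[12] read 'c'  n7⇒n8
[13] read 'a'  n8⇒n9  emit P1@[8:13]
[14] read 'b'  n9⇒n12 (fail-walked)
[15] read 'a'  n12⇒n13
[16] read 'a'  n13⇒n14  emit P0@[14:16],P2@[12:16],P5@[15:16]
[17] read 'c'  n14⇒n5 (fail-walked)
[18] read 'a'  n5⇒n11 (fail-walked)
[19] read 'b'  n11⇒n12
[20] read 'a'  n12⇒n13
[21] read 'a'  n13⇒n14  emit P0@[19:21],P2@[17:21],P5@[20:21]
[22] read 'a'  n14⇒n18 (fail-walked)  emit P5@[21:22]
[23] read 'd'  n18⇒n16 (fail-walked)  emit P3@[23:23]
[24] read 'b'  n16⇒n1 (fail-walked)
[25] read 'a'  n1⇒n2
[26] read 'a'  n2⇒n3  emit P0@[24:26],P5@[25:26]
[27] read 'b'  n3⇒n1 (fail-walked)
[28] read 'c'  n1⇒n10 (fail-walked)
[29] read 'c'  n10⇒n10 (fail-walked)
[30] read 'b'  n10⇒n1 (fail-walked)
[31] read 'a'  n1⇒n2
[32] read 'a'  n2⇒n3  emit P0@[30:32],P5@[31:32]
[33] read 'd'  n3⇒n16 (fail-walked)  emit P3@[33:33]
[34] read 'd'  n16⇒n15 (fail-walked)  emit P3@[34:34]
[35] read 'd'  n15⇒n15 (fail-walked)  emit P3@[35:35]
[36] read 'd'  n15⇒n15 (fail-walked)  emit P3@[36:36]
[37] read 'd'  n15⇒n15 (fail-walked)  emit P3@[37:37]
[38] read 'd'  n15⇒n15 (fail-walked)  emit P3@[38:38]
[39] read 'c'  n15⇒n10 (fail-walked)
[40] read 'a'  n10⇒n11
[41] read 'a'  n11⇒n18 (fail-walked)  emit P5@[40:41]
[42] read 'c'  n18⇒n5 (fail-walked)
[43] read 'c'  n5⇒n10 (fail-walked)
[44] read 'd'  n10⇒n15 (fail-walked)  emit P3@[44:44]
[45] read 'd'  n15⇒n15 (fail-walked)  emit P3@[45:45]
[46] read 'a'  n15⇒n4 (fail-walked)
[47] read 'd'  n4⇒n16  emit P3@[47:47]
[48] read 'a'  n16⇒n17  emit P4@[46:48]
[49] read 'b'  n17⇒n1 (fail-walked)
[50] read 'a'  n1⇒n2
[51] read 'a'  n2⇒n3  emit P0@[49:51],P5@[50:51]
[52] read 'c'  n3⇒n5 (fail-walked)
[53] read 'a'  n5⇒n11 (fail-walked)
[54] read 'a'  n11⇒n18 (fail-walked)  emit P5@[53:54]
[55] read 'd'  n18⇒n16 (fail-walked)  emit P3@[55:55]
[56] read 'a'  n16⇒n17  emit P4@[54:56]
[57] read 'd'  n17⇒n16 (fail-walked)  emit P3@[57:57]
[58] read 'a'  n16⇒n17  emit P4@[56:58]
[59] read 'a'  n17⇒n18 (fail-walked)  emit P5@[58:59]

All matches (sorted): [[4,0],[4,2],[4,5],[6,3],[8,5],[11,3],[13,1],[16,0],[16,2],[16,5],[21,0],[21,2],[21,5],[22,5],[23,3],[26,0],[26,5],[32,0],[32,5],[33,3],[34,3],[35,3],[36,3],[37,3],[38,3],[41,5],[44,3],[45,3],[47,3],[48,4],[51,0],[51,5],[54,5],[55,3],[56,4],[57,3],[58,4],[59,5]]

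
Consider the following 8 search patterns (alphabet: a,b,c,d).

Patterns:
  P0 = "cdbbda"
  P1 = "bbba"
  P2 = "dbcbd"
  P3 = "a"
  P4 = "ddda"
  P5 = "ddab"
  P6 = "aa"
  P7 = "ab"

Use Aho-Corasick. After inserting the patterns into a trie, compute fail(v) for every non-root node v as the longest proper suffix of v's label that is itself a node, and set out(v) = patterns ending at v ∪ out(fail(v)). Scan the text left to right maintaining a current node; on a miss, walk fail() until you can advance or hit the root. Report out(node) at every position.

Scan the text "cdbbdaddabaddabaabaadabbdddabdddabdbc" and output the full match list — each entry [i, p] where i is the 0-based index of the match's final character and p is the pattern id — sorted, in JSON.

Build automaton:
Trie nodes:
  n0 'ε': a→16 b→7 c→1 d→11
  n1 'c': d→2
  n2 'cd': b→3
  n3 'cdb': b→4
  n4 'cdbb': d→5
  n5 'cdbbd': a→6
  n6 'cdbbda': ·  ←P0
  n7 'b': b→8
  n8 'bb': b→9
  n9 'bbb': a→10
  n10 'bbba': ·  ←P1
  n11 'd': b→12 d→17
  n12 'db': c→13
  n13 'dbc': b→14
  n14 'dbcb': d→15
  n15 'dbcbd': ·  ←P2
  n16 'a': a→22 b→23  ←P3
  n17 'dd': a→20 d→18
  n18 'ddd': a→19
  n19 'ddda': ·  ←P4
  n20 'dda': b→21
  n21 'ddab': ·  ←P5
  n22 'aa': ·  ←P6
  n23 'ab': ·  ←P7

BFS fail/out derivation:
  fail(1) 'c': from fail(0)=0 chase 'c': 0 ⇒ 0;  out=∅∪out(0)=∅
  fail(7) 'b': from fail(0)=0 chase 'b': 0 ⇒ 0;  out=∅∪out(0)=∅
  fail(11) 'd': from fail(0)=0 chase 'd': 0 ⇒ 0;  out=∅∪out(0)=∅
  fail(16) 'a': from fail(0)=0 chase 'a': 0 ⇒ 0;  out={3}∪out(0)={3}
  fail(2) 'cd': from fail(1)=0 chase 'd': 0 ⇒ 11;  out=∅∪out(11)=∅
  fail(8) 'bb': from fail(7)=0 chase 'b': 0 ⇒ 7;  out=∅∪out(7)=∅
  fail(12) 'db': from fail(11)=0 chase 'b': 0 ⇒ 7;  out=∅∪out(7)=∅
  fail(17) 'dd': from fail(11)=0 chase 'd': 0 ⇒ 11;  out=∅∪out(11)=∅
  fail(22) 'aa': from fail(16)=0 chase 'a': 0 ⇒ 16;  out={6}∪out(16)={3,6}
  fail(23) 'ab': from fail(16)=0 chase 'b': 0 ⇒ 7;  out={7}∪out(7)={7}
  fail(3) 'cdb': from fail(2)=11 chase 'b': 11 ⇒ 12;  out=∅∪out(12)=∅
  fail(9) 'bbb': from fail(8)=7 chase 'b': 7 ⇒ 8;  out=∅∪out(8)=∅
  fail(13) 'dbc': from fail(12)=7 chase 'c': 7→0 ⇒ 1;  out=∅∪out(1)=∅
  fail(18) 'ddd': from fail(17)=11 chase 'd': 11 ⇒ 17;  out=∅∪out(17)=∅
  fail(20) 'dda': from fail(17)=11 chase 'a': 11→0 ⇒ 16;  out=∅∪out(16)={3}
  fail(4) 'cdbb': from fail(3)=12 chase 'b': 12→7 ⇒ 8;  out=∅∪out(8)=∅
  fail(10) 'bbba': from fail(9)=8 chase 'a': 8→7→0 ⇒ 16;  out={1}∪out(16)={1,3}
  fail(14) 'dbcb': from fail(13)=1 chase 'b': 1→0 ⇒ 7;  out=∅∪out(7)=∅
  fail(19) 'ddda': from fail(18)=17 chase 'a': 17 ⇒ 20;  out={4}∪out(20)={3,4}
  fail(21) 'ddab': from fail(20)=16 chase 'b': 16 ⇒ 23;  out={5}∪out(23)={5,7}
  fail(5) 'cdbbd': from fail(4)=8 chase 'd': 8→7→0 ⇒ 11;  out=∅∪out(11)=∅
  fail(15) 'dbcbd': from fail(14)=7 chase 'd': 7→0 ⇒ 11;  out={2}∪out(11)={2}
  fail(6) 'cdbbda': from fail(5)=11 chase 'a': 11→0 ⇒ 16;  out={0}∪out(16)={0,3}

Run:
[0] read 'c'  n0⇒n1
[1] read 'd'  n1⇒n2
[2] read 'b'  n2⇒n3
[3] read 'b'  n3⇒n4
[4] read 'd'  n4⇒n5
[5] read 'a'  n5⇒n6  → match P0@[0:5],P3@[5:5]
[6] read 'd'  n6⇒n11 (via fail)
[7] read 'd'  n11⇒n17
[8] read 'a'  n17⇒n20  → match P3@[8:8]
[9] read 'b'  n20⇒n21  → match P5@[6:9],P7@[8:9]
[10] read 'a'  n21⇒n16 (via fail)  → match P3@[10:10]
[11] read 'd'  n16⇒n11 (via fail)
[12] read 'd'  n11⇒n17
[13] read 'a'  n17⇒n20  → match P3@[13:13]
[14] read 'b'  n20⇒n21  → match P5@[11:14],P7@[13:14]
[15] read 'a'  n21⇒n16 (via fail)  → match P3@[15:15]
[16] read 'a'  n16⇒n22  → match P3@[16:16],P6@[15:16]
[17] read 'b'  n22⇒n23 (via fail)  → match P7@[16:17]
[18] read 'a'  n23⇒n16 (via fail)  → match P3@[18:18]
[19] read 'a'  n16⇒n22  → match P3@[19:19],P6@[18:19]
[20] read 'd'  n22⇒n11 (via fail)
[21] read 'a'  n11⇒n16 (via fail)  → match P3@[21:21]
[22] read 'b'  n16⇒n23  → match P7@[21:22]
[23] read 'b'  n23⇒n8 (via fail)
[24] read 'd'  n8⇒n11 (via fail)
[25] read 'd'  n11⇒n17
[26] read 'd'  n17⇒n18
[27] read 'a'  n18⇒n19  → match P3@[27:27],P4@[24:27]
[28] read 'b'  n19⇒n21 (via fail)  → match P5@[25:28],P7@[27:28]
[29] read 'd'  n21⇒n11 (via fail)
[30] read 'd'  n11⇒n17
[31] read 'd'  n17⇒n18
[32] read 'a'  n18⇒n19  → match P3@[32:32],P4@[29:32]
[33] read 'b'  n19⇒n21 (via fail)  → match P5@[30:33],P7@[32:33]
[34] read 'd'  n21⇒n11 (via fail)
[35] read 'b'  n11⇒n12
[36] read 'c'  n12⇒n13

Matches: [[5,0],[5,3],[8,3],[9,5],[9,7],[10,3],[13,3],[14,5],[14,7],[15,3],[16,3],[16,6],[17,7],[18,3],[19,3],[19,6],[21,3],[22,7],[27,3],[27,4],[28,5],[28,7],[32,3],[32,4],[33,5],[33,7]]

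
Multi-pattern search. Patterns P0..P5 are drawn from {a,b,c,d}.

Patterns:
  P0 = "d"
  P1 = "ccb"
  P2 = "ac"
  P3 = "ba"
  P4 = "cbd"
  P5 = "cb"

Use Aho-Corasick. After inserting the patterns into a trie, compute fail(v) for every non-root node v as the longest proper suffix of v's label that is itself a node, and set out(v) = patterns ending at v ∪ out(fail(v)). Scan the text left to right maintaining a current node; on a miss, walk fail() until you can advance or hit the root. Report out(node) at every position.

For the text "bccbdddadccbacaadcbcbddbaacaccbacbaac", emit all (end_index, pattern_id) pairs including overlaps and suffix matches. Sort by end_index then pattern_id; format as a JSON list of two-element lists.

Build automaton:
Trie (insert patterns):
  0='ε' goto a→5 b→7 c→2 d→1
  1='d' goto ·  [P0 ends]
  2='c' goto b→9 c→3
  3='cc' goto b→4
  4='ccb' goto ·  [P1 ends]
  5='a' goto c→6
  6='ac' goto ·  [P2 ends]
  7='b' goto a→8
  8='ba' goto ·  [P3 ends]
  9='cb' goto d→10  [P5 ends]
  10='cbd' goto ·  [P4 ends]

Failure links (BFS by depth):
  fail(1) 'd': from fail(0)=0 chase 'd': 0 ⇒ 0;  out={0}∪out(0)={0}
  fail(2) 'c': from fail(0)=0 chase 'c': 0 ⇒ 0;  out=∅∪out(0)=∅
  fail(5) 'a': from fail(0)=0 chase 'a': 0 ⇒ 0;  out=∅∪out(0)=∅
  fail(7) 'b': from fail(0)=0 chase 'b': 0 ⇒ 0;  out=∅∪out(0)=∅
  fail(3) 'cc': from fail(2)=0 chase 'c': 0 ⇒ 2;  out=∅∪out(2)=∅
  fail(6) 'ac': from fail(5)=0 chase 'c': 0 ⇒ 2;  out={2}∪out(2)={2}
  fail(8) 'ba': from fail(7)=0 chase 'a': 0 ⇒ 5;  out={3}∪out(5)={3}
  fail(9) 'cb': from fail(2)=0 chase 'b': 0 ⇒ 7;  out={5}∪out(7)={5}
  fail(4) 'ccb': from fail(3)=2 chase 'b': 2 ⇒ 9;  out={1}∪out(9)={1,5}
  fail(10) 'cbd': from fail(9)=7 chase 'd': 7→0 ⇒ 1;  out={4}∪out(1)={0,4}

Scan:
i=0 'b': node 0→7
i=1 'c': node 7→2 ·f
i=2 'c': node 2→3
i=3 'b': node 3→4  emit P1@[1:3],P5@[2:3]
i=4 'd': node 4→10 ·f  emit P0@[4:4],P4@[2:4]
i=5 'd': node 10→1 ·f  emit P0@[5:5]
i=6 'd': node 1→1 ·f  emit P0@[6:6]
i=7 'a': node 1→5 ·f
i=8 'd': node 5→1 ·f  emit P0@[8:8]
i=9 'c': node 1→2 ·f
i=10 'c': node 2→3
i=11 'b': node 3→4  emit P1@[9:11],P5@[10:11]
i=12 'a': node 4→8 ·f  emit P3@[11:12]
i=13 'c': node 8→6 ·f  emit P2@[12:13]
i=14 'a': node 6→5 ·f
i=15 'a': node 5→5 ·f
i=16 'd': node 5→1 ·f  emit P0@[16:16]
i=17 'c': node 1→2 ·f
i=18 'b': node 2→9  emit P5@[17:18]
i=19 'c': node 9→2 ·f
i=20 'b': node 2→9  emit P5@[19:20]
i=21 'd': node 9→10  emit P0@[21:21],P4@[19:21]
i=22 'd': node 10→1 ·f  emit P0@[22:22]
i=23 'b': node 1→7 ·f
i=24 'a': node 7→8  emit P3@[23:24]
i=25 'a': node 8→5 ·f
i=26 'c': node 5→6  emit P2@[25:26]
i=27 'a': node 6→5 ·f
i=28 'c': node 5→6  emit P2@[27:28]
i=29 'c': node 6→3 ·f
i=30 'b': node 3→4  emit P1@[28:30],P5@[29:30]
i=31 'a': node 4→8 ·f  emit P3@[30:31]
i=32 'c': node 8→6 ·f  emit P2@[31:32]
i=33 'b': node 6→9 ·f  emit P5@[32:33]
i=34 'a': node 9→8 ·f  emit P3@[33:34]
i=35 'a': node 8→5 ·f
i=36 'c': node 5→6  emit P2@[35:36]

Matches: [[3,1],[3,5],[4,0],[4,4],[5,0],[6,0],[8,0],[11,1],[11,5],[12,3],[13,2],[16,0],[18,5],[20,5],[21,0],[21,4],[22,0],[24,3],[26,2],[28,2],[30,1],[30,5],[31,3],[32,2],[33,5],[34,3],[36,2]]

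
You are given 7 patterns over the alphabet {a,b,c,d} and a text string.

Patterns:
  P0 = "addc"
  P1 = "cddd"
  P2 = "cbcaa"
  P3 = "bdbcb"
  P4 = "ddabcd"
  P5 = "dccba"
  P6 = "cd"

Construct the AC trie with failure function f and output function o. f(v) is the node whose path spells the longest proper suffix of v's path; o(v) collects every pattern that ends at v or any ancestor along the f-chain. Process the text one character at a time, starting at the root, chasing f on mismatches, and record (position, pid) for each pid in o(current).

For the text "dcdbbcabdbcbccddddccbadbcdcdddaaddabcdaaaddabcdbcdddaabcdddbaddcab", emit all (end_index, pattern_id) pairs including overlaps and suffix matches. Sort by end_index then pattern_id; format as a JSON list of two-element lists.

Build:
Trie nodes:
  0='ε' goto a→1 b→13 c→5 d→18
  1='a' goto d→2
  2='ad' goto d→3
  3='add' goto c→4
  4='addc' goto ·  [P0 ends]
  5='c' goto b→9 d→6
  6='cd' goto d→7  [P6 ends]
  7='cdd' goto d→8
  8='cddd' goto ·  [P1 ends]
  9='cb' goto c→10
  10='cbc' goto a→11
  11='cbca' goto a→12
  12='cbcaa' goto ·  [P2 ends]
  13='b' goto d→14
  14='bd' goto b→15
  15='bdb' goto c→16
  16='bdbc' goto b→17
  17='bdbcb' goto ·  [P3 ends]
  18='d' goto c→24 d→19
  19='dd' goto a→20
  20='dda' goto b→21
  21='ddab' goto c→22
  22='ddabc' goto d→23
  23='ddabcd' goto ·  [P4 ends]
  24='dc' goto c→25
  25='dcc' goto b→26
  26='dccb' goto a→27
  27='dccba' goto ·  [P5 ends]

BFS fail/out derivation:
  n1('a'): parent n0 fail=0; on 'a' 0 → fail=0;  out ∅∪∅=∅
  n5('c'): parent n0 fail=0; on 'c' 0 → fail=0;  out ∅∪∅=∅
  n13('b'): parent n0 fail=0; on 'b' 0 → fail=0;  out ∅∪∅=∅
  n18('d'): parent n0 fail=0; on 'd' 0 → fail=0;  out ∅∪∅=∅
  n2('ad'): parent n1 fail=0; on 'd' 0 → fail=18;  out ∅∪∅=∅
  n6('cd'): parent n5 fail=0; on 'd' 0 → fail=18;  out {6}∪∅={6}
  n9('cb'): parent n5 fail=0; on 'b' 0 → fail=13;  out ∅∪∅=∅
  n14('bd'): parent n13 fail=0; on 'd' 0 → fail=18;  out ∅∪∅=∅
  n19('dd'): parent n18 fail=0; on 'd' 0 → fail=18;  out ∅∪∅=∅
  n24('dc'): parent n18 fail=0; on 'c' 0 → fail=5;  out ∅∪∅=∅
  n3('add'): parent n2 fail=18; on 'd' 18 → fail=19;  out ∅∪∅=∅
  n7('cdd'): parent n6 fail=18; on 'd' 18 → fail=19;  out ∅∪∅=∅
  n10('cbc'): parent n9 fail=13; on 'c' 13→0 → fail=5;  out ∅∪∅=∅
  n15('bdb'): parent n14 fail=18; on 'b' 18→0 → fail=13;  out ∅∪∅=∅
  n20('dda'): parent n19 fail=18; on 'a' 18→0 → fail=1;  out ∅∪∅=∅
  n25('dcc'): parent n24 fail=5; on 'c' 5→0 → fail=5;  out ∅∪∅=∅
  n4('addc'): parent n3 fail=19; on 'c' 19→18 → fail=24;  out {0}∪∅={0}
  n8('cddd'): parent n7 fail=19; on 'd' 19→18 → fail=19;  out {1}∪∅={1}
  n11('cbca'): parent n10 fail=5; on 'a' 5→0 → fail=1;  out ∅∪∅=∅
  n16('bdbc'): parent n15 fail=13; on 'c' 13→0 → fail=5;  out ∅∪∅=∅
  n21('ddab'): parent n20 fail=1; on 'b' 1→0 → fail=13;  out ∅∪∅=∅
  n26('dccb'): parent n25 fail=5; on 'b' 5 → fail=9;  out ∅∪∅=∅
  n12('cbcaa'): parent n11 fail=1; on 'a' 1→0 → fail=1;  out {2}∪∅={2}
  n17('bdbcb'): parent n16 fail=5; on 'b' 5 → fail=9;  out {3}∪∅={3}
  n22('ddabc'): parent n21 fail=13; on 'c' 13→0 → fail=5;  out ∅∪∅=∅
  n27('dccba'): parent n26 fail=9; on 'a' 9→13→0 → fail=1;  out {5}∪∅={5}
  n23('ddabcd'): parent n22 fail=5; on 'd' 5 → fail=6;  out {4}∪{6}={4,6}

Text stream:
i=0 'd': node 0→18
i=1 'c': node 18→24
i=2 'd': node 24→6 (via fail)  ** P6@[1:2]
i=3 'b': node 6→13 (via fail)
i=4 'b': node 13→13 (via fail)
i=5 'c': node 13→5 (via fail)
i=6 'a': node 5→1 (via fail)
i=7 'b': node 1→13 (via fail)
i=8 'd': node 13→14
i=9 'b': node 14→15
i=10 'c': node 15→16
i=11 'b': node 16→17  ** P3@[7:11]
i=12 'c': node 17→10 (via fail)
i=13 'c': node 10→5 (via fail)
i=14 'd': node 5→6  ** P6@[13:14]
i=15 'd': node 6→7
i=16 'd': node 7→8  ** P1@[13:16]
i=17 'd': node 8→19 (via fail)
i=18 'c': node 19→24 (via fail)
i=19 'c': node 24→25
i=20 'b': node 25→26
i=21 'a': node 26→27  ** P5@[17:21]
i=22 'd': node 27→2 (via fail)
i=23 'b': node 2→13 (via fail)
i=24 'c': node 13→5 (via fail)
i=25 'd': node 5→6  ** P6@[24:25]
i=26 'c': node 6→24 (via fail)
i=27 'd': node 24→6 (via fail)  ** P6@[26:27]
i=28 'd': node 6→7
i=29 'd': node 7→8  ** P1@[26:29]
i=30 'a': node 8→20 (via fail)
i=31 'a': node 20→1 (via fail)
i=32 'd': node 1→2
i=33 'd': node 2→3
i=34 'a': node 3→20 (via fail)
i=35 'b': node 20→21
i=36 'c': node 21→22
i=37 'd': node 22→23  ** P4@[32:37],P6@[36:37]
i=38 'a': node 23→1 (via fail)
i=39 'a': node 1→1 (via fail)
i=40 'a': node 1→1 (via fail)
i=41 'd': node 1→2
i=42 'd': node 2→3
i=43 'a': node 3→20 (via fail)
i=44 'b': node 20→21
i=45 'c': node 21→22
i=46 'd': node 22→23  ** P4@[41:46],P6@[45:46]
i=47 'b': node 23→13 (via fail)
i=48 'c': node 13→5 (via fail)
i=49 'd': node 5→6  ** P6@[48:49]
i=50 'd': node 6→7
i=51 'd': node 7→8  ** P1@[48:51]
i=52 'a': node 8→20 (via fail)
i=53 'a': node 20→1 (via fail)
i=54 'b': node 1→13 (via fail)
i=55 'c': node 13→5 (via fail)
i=56 'd': node 5→6  ** P6@[55:56]
i=57 'd': node 6→7
i=58 'd': node 7→8  ** P1@[55:58]
i=59 'b': node 8→13 (via fail)
i=60 'a': node 13→1 (via fail)
i=61 'd': node 1→2
i=62 'd': node 2→3
i=63 'c': node 3→4  ** P0@[60:63]
i=64 'a': node 4→1 (via fail)
i=65 'b': node 1→13 (via fail)

Result: [[2,6],[11,3],[14,6],[16,1],[21,5],[25,6],[27,6],[29,1],[37,4],[37,6],[46,4],[46,6],[49,6],[51,1],[56,6],[58,1],[63,0]]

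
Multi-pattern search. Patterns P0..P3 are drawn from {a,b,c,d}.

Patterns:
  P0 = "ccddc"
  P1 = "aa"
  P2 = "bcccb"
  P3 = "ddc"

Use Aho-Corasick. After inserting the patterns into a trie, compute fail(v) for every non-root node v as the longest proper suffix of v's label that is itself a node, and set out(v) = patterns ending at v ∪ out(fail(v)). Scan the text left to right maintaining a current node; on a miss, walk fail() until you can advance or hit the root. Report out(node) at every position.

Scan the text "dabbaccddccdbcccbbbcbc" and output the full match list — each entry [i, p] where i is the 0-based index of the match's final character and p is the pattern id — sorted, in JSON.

Build automaton:
Trie (insert patterns):
  n0 'ε': a→6 b→8 c→1 d→13
  n1 'c': c→2
  n2 'cc': d→3
  n3 'ccd': d→4
  n4 'ccdd': c→5
  n5 'ccddc': ·  [P0 ends]
  n6 'a': a→7
  n7 'aa': ·  [P1 ends]
  n8 'b': c→9
  n9 'bc': c→10
  n10 'bcc': c→11
  n11 'bccc': b→12
  n12 'bcccb': ·  [P2 ends]
  n13 'd': d→14
  n14 'dd': c→15
  n15 'ddc': ·  [P3 ends]

Failure links (BFS by depth):
  fail(1) 'c': from fail(0)=0 chase 'c': 0 ⇒ 0;  out=∅∪out(0)=∅
  fail(6) 'a': from fail(0)=0 chase 'a': 0 ⇒ 0;  out=∅∪out(0)=∅
  fail(8) 'b': from fail(0)=0 chase 'b': 0 ⇒ 0;  out=∅∪out(0)=∅
  fail(13) 'd': from fail(0)=0 chase 'd': 0 ⇒ 0;  out=∅∪out(0)=∅
  fail(2) 'cc': from fail(1)=0 chase 'c': 0 ⇒ 1;  out=∅∪out(1)=∅
  fail(7) 'aa': from fail(6)=0 chase 'a': 0 ⇒ 6;  out={1}∪out(6)={1}
  fail(9) 'bc': from fail(8)=0 chase 'c': 0 ⇒ 1;  out=∅∪out(1)=∅
  fail(14) 'dd': from fail(13)=0 chase 'd': 0 ⇒ 13;  out=∅∪out(13)=∅
  fail(3) 'ccd': from fail(2)=1 chase 'd': 1→0 ⇒ 13;  out=∅∪out(13)=∅
  fail(10) 'bcc': from fail(9)=1 chase 'c': 1 ⇒ 2;  out=∅∪out(2)=∅
  fail(15) 'ddc': from fail(14)=13 chase 'c': 13→0 ⇒ 1;  out={3}∪out(1)={3}
  fail(4) 'ccdd': from fail(3)=13 chase 'd': 13 ⇒ 14;  out=∅∪out(14)=∅
  fail(11) 'bccc': from fail(10)=2 chase 'c': 2→1 ⇒ 2;  out=∅∪out(2)=∅
  fail(5) 'ccddc': from fail(4)=14 chase 'c': 14 ⇒ 15;  out={0}∪out(15)={0,3}
  fail(12) 'bcccb': from fail(11)=2 chase 'b': 2→1→0 ⇒ 8;  out={2}∪out(8)={2}

Run:
[0] read 'd'  n0⇒n13
[1] read 'a'  n13⇒n6 (fail-walked)
[2] read 'b'  n6⇒n8 (fail-walked)
[3] read 'b'  n8⇒n8 (fail-walked)
[4] read 'a'  n8⇒n6 (fail-walked)
[5] read 'c'  n6⇒n1 (fail-walked)
[6] read 'c'  n1⇒n2
[7] read 'd'  n2⇒n3
[8] read 'd'  n3⇒n4
[9] read 'c'  n4⇒n5  ** P0@[5:9],P3@[7:9]
[10] read 'c'  n5⇒n2 (fail-walked)
[11] read 'd'  n2⇒n3
[12] read 'b'  n3⇒n8 (fail-walked)
[13] read 'c'  n8⇒n9
[14] read 'c'  n9⇒n10
[15] read 'c'  n10⇒n11
[16] read 'b'  n11⇒n12  ** P2@[12:16]
[17] read 'b'  n12⇒n8 (fail-walked)
[18] read 'b'  n8⇒n8 (fail-walked)
[19] read 'c'  n8⇒n9
[20] read 'b'  n9⇒n8 (fail-walked)
[21] read 'c'  n8⇒n9

All matches (sorted): [[9,0],[9,3],[16,2]]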